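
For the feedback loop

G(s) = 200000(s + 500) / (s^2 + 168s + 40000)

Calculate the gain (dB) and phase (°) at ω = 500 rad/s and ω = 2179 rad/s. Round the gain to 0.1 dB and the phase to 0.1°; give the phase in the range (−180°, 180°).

At s = jω = j500:
zero (s+500): 500 + j500 → |·| = √(500²+500²) = √500000 ≈ 707.11, ∠ = arctan(500/500) ≈ 45.00°
quadratic: (j500)² + 168·j500 + 40000 = -210000 + j84000 → |·| ≈ 2.2618e+05, ∠ ≈ 158.20°
|G| = 200000 · 707.11 / 2.2618e+05 ≈ 625.26
Gain = 20 log₁₀(625.26) ≈ 55.92 dB
∠G = 45.00° − 158.20° = -113.20°

At s = jω = j2179:
zero (s+500): 500 + j2179 → |·| = √(500²+2179²) = √4998041 ≈ 2235.6, ∠ = arctan(2179/500) ≈ 77.08°
quadratic: (j2179)² + 168·j2179 + 40000 = -4708041 + j366072 → |·| ≈ 4.7223e+06, ∠ ≈ 175.55°
|G| = 200000 · 2235.6 / 4.7223e+06 ≈ 94.683
Gain = 20 log₁₀(94.683) ≈ 39.53 dB
∠G = 77.08° − 175.55° = -98.47°

ω = 500: 55.9 dB, -113.2°; ω = 2179: 39.5 dB, -98.5°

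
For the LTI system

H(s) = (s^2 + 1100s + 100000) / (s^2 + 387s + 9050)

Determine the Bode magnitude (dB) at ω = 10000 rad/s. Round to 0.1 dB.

Substitute s = j10000:
Numerator: (j10000)^2 + 1100(j10000) + 100000 = -99900000 + j11000000
Denominator: (j10000)^2 + 387(j10000) + 9050 = -99990950 + j3870000
|N| = √(99900000² + 11000000²) ≈ 1.005e+08, ∠N ≈ 173.72°
|D| = √(99990950² + 3870000²) ≈ 1.0007e+08, ∠D ≈ 177.78°
|H| = 1.005e+08 / 1.0007e+08 ≈ 1.0043
Gain = 20 log₁₀(1.0043) ≈ 0.04 dB

0.0 dB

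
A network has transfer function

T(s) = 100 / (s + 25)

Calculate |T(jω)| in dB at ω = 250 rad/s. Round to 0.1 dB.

-8.0 dB

At s = jω = j250:
pole (s+25): 25 + j250 → |·| = √(25²+250²) = √63125 ≈ 251.25, ∠ = arctan(250/25) ≈ 84.29°
|T| = 100 / 251.25 ≈ 0.39801
Gain = 20 log₁₀(0.39801) ≈ -8.00 dB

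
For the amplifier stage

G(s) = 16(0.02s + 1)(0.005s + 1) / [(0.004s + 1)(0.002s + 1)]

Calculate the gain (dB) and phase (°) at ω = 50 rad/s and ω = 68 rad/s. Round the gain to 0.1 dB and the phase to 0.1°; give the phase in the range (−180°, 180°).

At ω = 50 rad/s:
zero (1 + j50·0.02) = 1 + j1 → |·| ≈ 1.4142, ∠ ≈ 45.00°
zero (1 + j50·0.005) = 1 + j0.25 → |·| ≈ 1.0308, ∠ ≈ 14.04°
pole (1 + j50·0.004) = 1 + j0.2 → |·| ≈ 1.0198, ∠ ≈ 11.31°
pole (1 + j50·0.002) = 1 + j0.1 → |·| ≈ 1.005, ∠ ≈ 5.71°
|G| = 16 · 1.4142 · 1.0308 / (1.0198 · 1.005) ≈ 22.757
Gain = 20 log₁₀(22.757) ≈ 27.14 dB
∠G = (45.00° + 14.04°) − (11.31° + 5.71°) = 42.02°

At ω = 68 rad/s:
zero (1 + j68·0.02) = 1 + j1.36 → |·| ≈ 1.6881, ∠ ≈ 53.67°
zero (1 + j68·0.005) = 1 + j0.34 → |·| ≈ 1.0562, ∠ ≈ 18.78°
pole (1 + j68·0.004) = 1 + j0.272 → |·| ≈ 1.0363, ∠ ≈ 15.22°
pole (1 + j68·0.002) = 1 + j0.136 → |·| ≈ 1.0092, ∠ ≈ 7.74°
|G| = 16 · 1.6881 · 1.0562 / (1.0363 · 1.0092) ≈ 27.277
Gain = 20 log₁₀(27.277) ≈ 28.72 dB
∠G = (53.67° + 18.78°) − (15.22° + 7.74°) = 49.49°

ω = 50: 27.1 dB, 42.0°; ω = 68: 28.7 dB, 49.5°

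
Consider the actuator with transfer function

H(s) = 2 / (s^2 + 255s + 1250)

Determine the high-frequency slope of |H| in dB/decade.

-40 dB/decade

Each pole contributes −20 dB/decade at high frequency; each zero contributes +20 dB/decade.
Net: 0 zero(s) − 2 pole(s) → -40 dB/decade.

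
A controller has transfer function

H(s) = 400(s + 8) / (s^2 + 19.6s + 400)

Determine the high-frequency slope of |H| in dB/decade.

Each pole contributes −20 dB/decade at high frequency; each zero contributes +20 dB/decade.
Net: 1 zero(s) − 2 pole(s) → -20 dB/decade.

-20 dB/decade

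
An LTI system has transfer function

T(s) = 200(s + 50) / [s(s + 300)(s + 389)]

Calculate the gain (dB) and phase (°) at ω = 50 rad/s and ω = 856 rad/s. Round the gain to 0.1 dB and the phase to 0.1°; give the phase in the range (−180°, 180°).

ω = 50: -52.5 dB, -61.8°; ω = 856: -72.6 dB, -139.6°

At s = jω = j50:
zero (s+50): 50 + j50 → |·| = √(50²+50²) = √5000 ≈ 70.711, ∠ = arctan(50/50) ≈ 45.00°
pole (s+300): 300 + j50 → |·| = √(300²+50²) = √92500 ≈ 304.14, ∠ = arctan(50/300) ≈ 9.46°
pole (s+389): 389 + j50 → |·| = √(389²+50²) = √153821 ≈ 392.2, ∠ = arctan(50/389) ≈ 7.32°
pole at origin: |s| = 50, ∠ = 90.00° (in denominator)
|T| = 200 · 70.711 / 5.9642e+06 ≈ 0.0023712
Gain = 20 log₁₀(0.0023712) ≈ -52.50 dB
∠T = 45.00° − 106.78° = -61.78°

At s = jω = j856:
zero (s+50): 50 + j856 → |·| = √(50²+856²) = √735236 ≈ 857.46, ∠ = arctan(856/50) ≈ 86.66°
pole (s+300): 300 + j856 → |·| = √(300²+856²) = √822736 ≈ 907.05, ∠ = arctan(856/300) ≈ 70.69°
pole (s+389): 389 + j856 → |·| = √(389²+856²) = √884057 ≈ 940.24, ∠ = arctan(856/389) ≈ 65.56°
pole at origin: |s| = 856, ∠ = 90.00° (in denominator)
|T| = 200 · 857.46 / 7.3004e+08 ≈ 0.00023491
Gain = 20 log₁₀(0.00023491) ≈ -72.58 dB
∠T = 86.66° − 226.25° = -139.59°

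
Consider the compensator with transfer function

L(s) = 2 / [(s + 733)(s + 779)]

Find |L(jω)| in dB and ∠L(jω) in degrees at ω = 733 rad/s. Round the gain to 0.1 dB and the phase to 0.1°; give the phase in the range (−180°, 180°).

-114.9 dB, -88.3°

At s = jω = j733:
pole (s+733): 733 + j733 → |·| = √(733²+733²) = √1074578 ≈ 1036.6, ∠ = arctan(733/733) ≈ 45.00°
pole (s+779): 779 + j733 → |·| = √(779²+733²) = √1144130 ≈ 1069.6, ∠ = arctan(733/779) ≈ 43.26°
|L| = 2 / 1.1087e+06 ≈ 1.8039e-06
Gain = 20 log₁₀(1.8039e-06) ≈ -114.88 dB
∠L = 0.00° − 88.26° = -88.26°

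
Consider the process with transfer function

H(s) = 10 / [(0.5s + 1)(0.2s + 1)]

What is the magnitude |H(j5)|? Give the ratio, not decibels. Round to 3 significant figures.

At ω = 5 rad/s:
pole (1 + j5·0.5) = 1 + j2.5 → |·| ≈ 2.6926, ∠ ≈ 68.20°
pole (1 + j5·0.2) = 1 + j1 → |·| ≈ 1.4142, ∠ ≈ 45.00°
|H| = 10 · 1 / (2.6926 · 1.4142) ≈ 2.6261

2.63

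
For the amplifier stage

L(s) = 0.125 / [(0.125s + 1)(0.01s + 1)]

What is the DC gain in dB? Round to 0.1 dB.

-18.1 dB

L(0) = 0.125 · 1 / 1 = 0.125
20 log₁₀(0.125) ≈ -18.06 dB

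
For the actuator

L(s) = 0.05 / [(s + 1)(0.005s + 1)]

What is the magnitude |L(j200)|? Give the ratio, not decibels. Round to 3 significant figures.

At ω = 200 rad/s:
pole (1 + j200·1) = 1 + j200 → |·| ≈ 200, ∠ ≈ 89.71°
pole (1 + j200·0.005) = 1 + j1 → |·| ≈ 1.4142, ∠ ≈ 45.00°
|L| = 0.05 · 1 / (200 · 1.4142) ≈ 0.00017678

0.000177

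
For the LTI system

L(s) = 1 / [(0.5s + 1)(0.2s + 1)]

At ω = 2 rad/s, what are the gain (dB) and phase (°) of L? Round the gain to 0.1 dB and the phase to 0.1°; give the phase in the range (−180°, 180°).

At ω = 2 rad/s:
pole (1 + j2·0.5) = 1 + j1 → |·| ≈ 1.4142, ∠ ≈ 45.00°
pole (1 + j2·0.2) = 1 + j0.4 → |·| ≈ 1.077, ∠ ≈ 21.80°
|L| = 1 · 1 / (1.4142 · 1.077) ≈ 0.65656
Gain = 20 log₁₀(0.65656) ≈ -3.65 dB
∠L = (0°) − (45.00° + 21.80°) = -66.80°

-3.7 dB, -66.8°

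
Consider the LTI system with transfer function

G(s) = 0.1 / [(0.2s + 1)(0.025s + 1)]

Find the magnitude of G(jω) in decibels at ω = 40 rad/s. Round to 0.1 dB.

-41.1 dB

At ω = 40 rad/s:
pole (1 + j40·0.2) = 1 + j8 → |·| ≈ 8.0623, ∠ ≈ 82.87°
pole (1 + j40·0.025) = 1 + j1 → |·| ≈ 1.4142, ∠ ≈ 45.00°
|G| = 0.1 · 1 / (8.0623 · 1.4142) ≈ 0.0087706
Gain = 20 log₁₀(0.0087706) ≈ -41.14 dB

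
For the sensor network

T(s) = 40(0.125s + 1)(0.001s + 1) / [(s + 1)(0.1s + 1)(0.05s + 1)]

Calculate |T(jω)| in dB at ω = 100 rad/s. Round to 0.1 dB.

-20.1 dB

At ω = 100 rad/s:
zero (1 + j100·0.125) = 1 + j12.5 → |·| ≈ 12.54, ∠ ≈ 85.43°
zero (1 + j100·0.001) = 1 + j0.1 → |·| ≈ 1.005, ∠ ≈ 5.71°
pole (1 + j100·1) = 1 + j100 → |·| ≈ 100, ∠ ≈ 89.43°
pole (1 + j100·0.1) = 1 + j10 → |·| ≈ 10.05, ∠ ≈ 84.29°
pole (1 + j100·0.05) = 1 + j5 → |·| ≈ 5.099, ∠ ≈ 78.69°
|T| = 40 · 12.54 · 1.005 / (100 · 10.05 · 5.099) ≈ 0.098372
Gain = 20 log₁₀(0.098372) ≈ -20.14 dB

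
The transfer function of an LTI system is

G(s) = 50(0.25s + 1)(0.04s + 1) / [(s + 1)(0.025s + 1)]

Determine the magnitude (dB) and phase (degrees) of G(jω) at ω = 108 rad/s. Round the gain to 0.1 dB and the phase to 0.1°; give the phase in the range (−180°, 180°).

25.7 dB, 5.7°

At ω = 108 rad/s:
zero (1 + j108·0.25) = 1 + j27 → |·| ≈ 27.019, ∠ ≈ 87.88°
zero (1 + j108·0.04) = 1 + j4.32 → |·| ≈ 4.4342, ∠ ≈ 76.97°
pole (1 + j108·1) = 1 + j108 → |·| ≈ 108, ∠ ≈ 89.47°
pole (1 + j108·0.025) = 1 + j2.7 → |·| ≈ 2.8792, ∠ ≈ 69.68°
|G| = 50 · 27.019 · 4.4342 / (108 · 2.8792) ≈ 19.265
Gain = 20 log₁₀(19.265) ≈ 25.70 dB
∠G = (87.88° + 76.97°) − (89.47° + 69.68°) = 5.70°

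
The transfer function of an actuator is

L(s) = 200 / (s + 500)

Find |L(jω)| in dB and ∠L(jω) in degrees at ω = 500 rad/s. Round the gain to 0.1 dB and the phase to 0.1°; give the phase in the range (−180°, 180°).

-11.0 dB, -45.0°

At s = jω = j500:
pole (s+500): 500 + j500 → |·| = √(500²+500²) = √500000 ≈ 707.11, ∠ = arctan(500/500) ≈ 45.00°
|L| = 200 / 707.11 ≈ 0.28284
Gain = 20 log₁₀(0.28284) ≈ -10.97 dB
∠L = 0.00° − 45.00° = -45.00°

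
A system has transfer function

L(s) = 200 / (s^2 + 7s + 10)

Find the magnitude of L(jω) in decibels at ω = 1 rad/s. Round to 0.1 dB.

24.9 dB

Substitute s = j1:
Numerator: 200 = 200 + j0
Denominator: (j1)^2 + 7(j1) + 10 = 9 + j7
|N| = √(200² + 0²) ≈ 200, ∠N ≈ 0.00°
|D| = √(9² + 7²) ≈ 11.402, ∠D ≈ 37.87°
|L| = 200 / 11.402 ≈ 17.541
Gain = 20 log₁₀(17.541) ≈ 24.88 dB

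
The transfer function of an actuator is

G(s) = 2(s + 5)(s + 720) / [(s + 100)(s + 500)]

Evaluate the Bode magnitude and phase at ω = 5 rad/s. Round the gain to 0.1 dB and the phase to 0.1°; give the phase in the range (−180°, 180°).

At s = jω = j5:
zero (s+5): 5 + j5 → |·| = √(5²+5²) = √50 ≈ 7.0711, ∠ = arctan(5/5) ≈ 45.00°
zero (s+720): 720 + j5 → |·| = √(720²+5²) = √518425 ≈ 720.02, ∠ = arctan(5/720) ≈ 0.40°
pole (s+100): 100 + j5 → |·| = √(100²+5²) = √10025 ≈ 100.12, ∠ = arctan(5/100) ≈ 2.86°
pole (s+500): 500 + j5 → |·| = √(500²+5²) = √250025 ≈ 500.02, ∠ = arctan(5/500) ≈ 0.57°
|G| = 2 · 5091.3 / 50062 ≈ 0.2034
Gain = 20 log₁₀(0.2034) ≈ -13.83 dB
∠G = 45.40° − 3.43° = 41.97°

-13.8 dB, 42.0°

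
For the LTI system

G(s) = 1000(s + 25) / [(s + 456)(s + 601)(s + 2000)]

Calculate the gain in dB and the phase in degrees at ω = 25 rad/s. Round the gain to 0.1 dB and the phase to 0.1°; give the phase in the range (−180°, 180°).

At s = jω = j25:
zero (s+25): 25 + j25 → |·| = √(25²+25²) = √1250 ≈ 35.355, ∠ = arctan(25/25) ≈ 45.00°
pole (s+456): 456 + j25 → |·| = √(456²+25²) = √208561 ≈ 456.68, ∠ = arctan(25/456) ≈ 3.14°
pole (s+601): 601 + j25 → |·| = √(601²+25²) = √361826 ≈ 601.52, ∠ = arctan(25/601) ≈ 2.38°
pole (s+2000): 2000 + j25 → |·| = √(2000²+25²) = √4000625 ≈ 2000.2, ∠ = arctan(25/2000) ≈ 0.72°
|G| = 1000 · 35.355 / 5.4946e+08 ≈ 6.4345e-05
Gain = 20 log₁₀(6.4345e-05) ≈ -83.83 dB
∠G = 45.00° − 6.24° = 38.76°

-83.8 dB, 38.8°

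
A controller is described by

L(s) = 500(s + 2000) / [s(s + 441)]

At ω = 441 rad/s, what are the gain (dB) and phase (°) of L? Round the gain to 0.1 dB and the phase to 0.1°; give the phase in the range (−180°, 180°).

11.4 dB, -122.6°

At s = jω = j441:
zero (s+2000): 2000 + j441 → |·| = √(2000²+441²) = √4194481 ≈ 2048, ∠ = arctan(441/2000) ≈ 12.43°
pole (s+441): 441 + j441 → |·| = √(441²+441²) = √388962 ≈ 623.67, ∠ = arctan(441/441) ≈ 45.00°
pole at origin: |s| = 441, ∠ = 90.00° (in denominator)
|L| = 500 · 2048 / 2.7504e+05 ≈ 3.7231
Gain = 20 log₁₀(3.7231) ≈ 11.42 dB
∠L = 12.43° − 135.00° = -122.57°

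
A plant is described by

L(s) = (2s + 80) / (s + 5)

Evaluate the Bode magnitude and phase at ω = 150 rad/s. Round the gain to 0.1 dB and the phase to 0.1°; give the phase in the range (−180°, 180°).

6.3 dB, -13.0°

Substitute s = j150:
Numerator: 2(j150) + 80 = 80 + j300
Denominator: (j150) + 5 = 5 + j150
|N| = √(80² + 300²) ≈ 310.48, ∠N ≈ 75.07°
|D| = √(5² + 150²) ≈ 150.08, ∠D ≈ 88.09°
|L| = 310.48 / 150.08 ≈ 2.0688
Gain = 20 log₁₀(2.0688) ≈ 6.31 dB
∠L = 75.07° − 88.09° = -13.02°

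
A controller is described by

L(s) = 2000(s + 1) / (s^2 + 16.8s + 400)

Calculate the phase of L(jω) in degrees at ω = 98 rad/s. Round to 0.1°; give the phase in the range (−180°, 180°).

-80.4°

At s = jω = j98:
zero (s+1): 1 + j98 → |·| = √(1²+98²) = √9605 ≈ 98.005, ∠ = arctan(98/1) ≈ 89.42°
quadratic: (j98)² + 16.8·j98 + 400 = -9204 + j1646.4 → |·| ≈ 9350.1, ∠ ≈ 169.86°
∠L = 89.42° − 169.86° = -80.44°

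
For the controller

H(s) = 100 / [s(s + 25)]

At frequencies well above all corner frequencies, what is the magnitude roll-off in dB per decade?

Each pole contributes −20 dB/decade at high frequency; each zero contributes +20 dB/decade.
Net: 0 zero(s) − 2 pole(s) → -40 dB/decade.

-40 dB/decade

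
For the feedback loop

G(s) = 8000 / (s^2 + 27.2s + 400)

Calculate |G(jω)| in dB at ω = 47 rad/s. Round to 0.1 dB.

11.2 dB

At s = jω = j47:
quadratic: (j47)² + 27.2·j47 + 400 = -1809 + j1278.4 → |·| ≈ 2215.1, ∠ ≈ 144.75°
|G| = 8000 / 2215.1 ≈ 3.6116
Gain = 20 log₁₀(3.6116) ≈ 11.15 dB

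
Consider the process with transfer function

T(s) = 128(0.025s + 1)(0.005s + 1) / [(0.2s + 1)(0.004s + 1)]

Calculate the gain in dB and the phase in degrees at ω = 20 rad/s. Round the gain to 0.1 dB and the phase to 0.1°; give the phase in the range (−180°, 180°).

30.8 dB, -48.3°

At ω = 20 rad/s:
zero (1 + j20·0.025) = 1 + j0.5 → |·| ≈ 1.118, ∠ ≈ 26.57°
zero (1 + j20·0.005) = 1 + j0.1 → |·| ≈ 1.005, ∠ ≈ 5.71°
pole (1 + j20·0.2) = 1 + j4 → |·| ≈ 4.1231, ∠ ≈ 75.96°
pole (1 + j20·0.004) = 1 + j0.08 → |·| ≈ 1.0032, ∠ ≈ 4.57°
|T| = 128 · 1.118 · 1.005 / (4.1231 · 1.0032) ≈ 34.77
Gain = 20 log₁₀(34.77) ≈ 30.82 dB
∠T = (26.57° + 5.71°) − (75.96° + 4.57°) = -48.25°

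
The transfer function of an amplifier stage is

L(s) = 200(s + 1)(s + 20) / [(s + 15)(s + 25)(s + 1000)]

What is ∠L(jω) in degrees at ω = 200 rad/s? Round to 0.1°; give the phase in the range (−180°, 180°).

-5.9°

At s = jω = j200:
zero (s+1): 1 + j200 → |·| = √(1²+200²) = √40001 ≈ 200, ∠ = arctan(200/1) ≈ 89.71°
zero (s+20): 20 + j200 → |·| = √(20²+200²) = √40400 ≈ 201, ∠ = arctan(200/20) ≈ 84.29°
pole (s+15): 15 + j200 → |·| = √(15²+200²) = √40225 ≈ 200.56, ∠ = arctan(200/15) ≈ 85.71°
pole (s+25): 25 + j200 → |·| = √(25²+200²) = √40625 ≈ 201.56, ∠ = arctan(200/25) ≈ 82.87°
pole (s+1000): 1000 + j200 → |·| = √(1000²+200²) = √1040000 ≈ 1019.8, ∠ = arctan(200/1000) ≈ 11.31°
∠L = 174.00° − 179.89° = -5.89°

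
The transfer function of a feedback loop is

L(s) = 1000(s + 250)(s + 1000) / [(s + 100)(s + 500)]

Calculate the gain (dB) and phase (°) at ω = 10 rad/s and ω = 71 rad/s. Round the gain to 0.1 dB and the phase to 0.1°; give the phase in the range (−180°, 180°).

At s = jω = j10:
zero (s+250): 250 + j10 → |·| = √(250²+10²) = √62600 ≈ 250.2, ∠ = arctan(10/250) ≈ 2.29°
zero (s+1000): 1000 + j10 → |·| = √(1000²+10²) = √1000100 ≈ 1000, ∠ = arctan(10/1000) ≈ 0.57°
pole (s+100): 100 + j10 → |·| = √(100²+10²) = √10100 ≈ 100.5, ∠ = arctan(10/100) ≈ 5.71°
pole (s+500): 500 + j10 → |·| = √(500²+10²) = √250100 ≈ 500.1, ∠ = arctan(10/500) ≈ 1.15°
|L| = 1000 · 2.502e+05 / 50260 ≈ 4978.1
Gain = 20 log₁₀(4978.1) ≈ 73.94 dB
∠L = 2.86° − 6.86° = -4.00°

At s = jω = j71:
zero (s+250): 250 + j71 → |·| = √(250²+71²) = √67541 ≈ 259.89, ∠ = arctan(71/250) ≈ 15.85°
zero (s+1000): 1000 + j71 → |·| = √(1000²+71²) = √1005041 ≈ 1002.5, ∠ = arctan(71/1000) ≈ 4.06°
pole (s+100): 100 + j71 → |·| = √(100²+71²) = √15041 ≈ 122.64, ∠ = arctan(71/100) ≈ 35.37°
pole (s+500): 500 + j71 → |·| = √(500²+71²) = √255041 ≈ 505.02, ∠ = arctan(71/500) ≈ 8.08°
|L| = 1000 · 2.6054e+05 / 61936 ≈ 4206.6
Gain = 20 log₁₀(4206.6) ≈ 72.48 dB
∠L = 19.91° − 43.45° = -23.54°

ω = 10: 73.9 dB, -4.0°; ω = 71: 72.5 dB, -23.5°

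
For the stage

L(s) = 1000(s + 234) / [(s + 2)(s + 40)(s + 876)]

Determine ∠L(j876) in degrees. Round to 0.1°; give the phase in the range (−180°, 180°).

-147.2°

At s = jω = j876:
zero (s+234): 234 + j876 → |·| = √(234²+876²) = √822132 ≈ 906.71, ∠ = arctan(876/234) ≈ 75.04°
pole (s+2): 2 + j876 → |·| = √(2²+876²) = √767380 ≈ 876, ∠ = arctan(876/2) ≈ 89.87°
pole (s+40): 40 + j876 → |·| = √(40²+876²) = √768976 ≈ 876.91, ∠ = arctan(876/40) ≈ 87.39°
pole (s+876): 876 + j876 → |·| = √(876²+876²) = √1534752 ≈ 1238.9, ∠ = arctan(876/876) ≈ 45.00°
∠L = 75.04° − 222.26° = -147.22°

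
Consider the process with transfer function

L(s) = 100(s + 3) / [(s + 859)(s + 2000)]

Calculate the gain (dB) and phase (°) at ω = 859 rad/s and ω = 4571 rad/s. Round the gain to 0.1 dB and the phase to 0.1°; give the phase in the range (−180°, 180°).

At s = jω = j859:
zero (s+3): 3 + j859 → |·| = √(3²+859²) = √737890 ≈ 859.01, ∠ = arctan(859/3) ≈ 89.80°
pole (s+859): 859 + j859 → |·| = √(859²+859²) = √1475762 ≈ 1214.8, ∠ = arctan(859/859) ≈ 45.00°
pole (s+2000): 2000 + j859 → |·| = √(2000²+859²) = √4737881 ≈ 2176.7, ∠ = arctan(859/2000) ≈ 23.24°
|L| = 100 · 859.01 / 2.6443e+06 ≈ 0.032485
Gain = 20 log₁₀(0.032485) ≈ -29.77 dB
∠L = 89.80° − 68.24° = 21.56°

At s = jω = j4571:
zero (s+3): 3 + j4571 → |·| = √(3²+4571²) = √20894050 ≈ 4571, ∠ = arctan(4571/3) ≈ 89.96°
pole (s+859): 859 + j4571 → |·| = √(859²+4571²) = √21631922 ≈ 4651, ∠ = arctan(4571/859) ≈ 79.36°
pole (s+2000): 2000 + j4571 → |·| = √(2000²+4571²) = √24894041 ≈ 4989.4, ∠ = arctan(4571/2000) ≈ 66.37°
|L| = 100 · 4571 / 2.3206e+07 ≈ 0.019697
Gain = 20 log₁₀(0.019697) ≈ -34.11 dB
∠L = 89.96° − 145.73° = -55.77°

ω = 859: -29.8 dB, 21.6°; ω = 4571: -34.1 dB, -55.8°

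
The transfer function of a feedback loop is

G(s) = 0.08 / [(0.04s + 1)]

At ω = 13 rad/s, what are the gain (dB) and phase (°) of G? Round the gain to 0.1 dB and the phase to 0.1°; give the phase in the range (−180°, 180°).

At ω = 13 rad/s:
pole (1 + j13·0.04) = 1 + j0.52 → |·| ≈ 1.1271, ∠ ≈ 27.47°
|G| = 0.08 · 1 / (1.1271) ≈ 0.070979
Gain = 20 log₁₀(0.070979) ≈ -22.98 dB
∠G = (0°) − (27.47°) = -27.47°

-23.0 dB, -27.5°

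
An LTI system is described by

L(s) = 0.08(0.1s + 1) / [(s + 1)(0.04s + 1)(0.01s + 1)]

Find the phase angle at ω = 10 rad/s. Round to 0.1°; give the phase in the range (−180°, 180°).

-66.8°

At ω = 10 rad/s:
zero (1 + j10·0.1) = 1 + j1 → |·| ≈ 1.4142, ∠ ≈ 45.00°
pole (1 + j10·1) = 1 + j10 → |·| ≈ 10.05, ∠ ≈ 84.29°
pole (1 + j10·0.04) = 1 + j0.4 → |·| ≈ 1.077, ∠ ≈ 21.80°
pole (1 + j10·0.01) = 1 + j0.1 → |·| ≈ 1.005, ∠ ≈ 5.71°
∠L = (45.00°) − (84.29° + 21.80° + 5.71°) = -66.80°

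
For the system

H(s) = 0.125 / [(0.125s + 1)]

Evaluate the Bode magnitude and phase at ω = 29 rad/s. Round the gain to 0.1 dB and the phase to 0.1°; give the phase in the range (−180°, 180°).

-29.6 dB, -74.6°

At ω = 29 rad/s:
pole (1 + j29·0.125) = 1 + j3.625 → |·| ≈ 3.7604, ∠ ≈ 74.58°
|H| = 0.125 · 1 / (3.7604) ≈ 0.033241
Gain = 20 log₁₀(0.033241) ≈ -29.57 dB
∠H = (0°) − (74.58°) = -74.58°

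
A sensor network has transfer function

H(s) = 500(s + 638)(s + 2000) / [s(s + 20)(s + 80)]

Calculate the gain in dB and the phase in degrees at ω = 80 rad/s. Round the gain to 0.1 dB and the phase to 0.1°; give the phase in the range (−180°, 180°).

58.7 dB, 158.5°

At s = jω = j80:
zero (s+638): 638 + j80 → |·| = √(638²+80²) = √413444 ≈ 643, ∠ = arctan(80/638) ≈ 7.15°
zero (s+2000): 2000 + j80 → |·| = √(2000²+80²) = √4006400 ≈ 2001.6, ∠ = arctan(80/2000) ≈ 2.29°
pole (s+20): 20 + j80 → |·| = √(20²+80²) = √6800 ≈ 82.462, ∠ = arctan(80/20) ≈ 75.96°
pole (s+80): 80 + j80 → |·| = √(80²+80²) = √12800 ≈ 113.14, ∠ = arctan(80/80) ≈ 45.00°
pole at origin: |s| = 80, ∠ = 90.00° (in denominator)
|H| = 500 · 1.287e+06 / 7.4638e+05 ≈ 862.16
Gain = 20 log₁₀(862.16) ≈ 58.71 dB
∠H = 9.44° − 210.96° = -201.52° ≡ 158.48° (principal value)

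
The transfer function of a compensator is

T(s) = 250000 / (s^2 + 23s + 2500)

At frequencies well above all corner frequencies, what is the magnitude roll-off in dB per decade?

Each pole contributes −20 dB/decade at high frequency; each zero contributes +20 dB/decade.
Net: 0 zero(s) − 2 pole(s) → -40 dB/decade.

-40 dB/decade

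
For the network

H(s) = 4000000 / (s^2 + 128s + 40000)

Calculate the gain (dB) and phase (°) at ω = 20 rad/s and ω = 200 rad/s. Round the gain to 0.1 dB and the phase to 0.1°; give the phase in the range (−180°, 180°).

ω = 20: 40.1 dB, -3.7°; ω = 200: 43.9 dB, -90.0°

At s = jω = j20:
quadratic: (j20)² + 128·j20 + 40000 = 39600 + j2560 → |·| ≈ 39683, ∠ ≈ 3.70°
|H| = 4000000 / 39683 ≈ 100.8
Gain = 20 log₁₀(100.8) ≈ 40.07 dB
∠H = 0.00° − 3.70° = -3.70°

At s = jω = j200:
quadratic: (j200)² + 128·j200 + 40000 = 0 + j25600 → |·| ≈ 25600, ∠ ≈ 90.00°
|H| = 4000000 / 25600 ≈ 156.25
Gain = 20 log₁₀(156.25) ≈ 43.88 dB
∠H = 0.00° − 90.00° = -90.00°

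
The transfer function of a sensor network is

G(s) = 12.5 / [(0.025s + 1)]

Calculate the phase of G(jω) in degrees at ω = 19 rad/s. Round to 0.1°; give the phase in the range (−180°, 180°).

-25.4°

At ω = 19 rad/s:
pole (1 + j19·0.025) = 1 + j0.475 → |·| ≈ 1.1071, ∠ ≈ 25.41°
∠G = (0°) − (25.41°) = -25.41°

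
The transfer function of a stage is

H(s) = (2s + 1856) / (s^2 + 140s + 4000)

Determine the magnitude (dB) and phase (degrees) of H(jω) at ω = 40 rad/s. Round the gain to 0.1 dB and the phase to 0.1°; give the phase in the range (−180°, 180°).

Substitute s = j40:
Numerator: 2(j40) + 1856 = 1856 + j80
Denominator: (j40)^2 + 140(j40) + 4000 = 2400 + j5600
|N| = √(1856² + 80²) ≈ 1857.7, ∠N ≈ 2.47°
|D| = √(2400² + 5600²) ≈ 6092.6, ∠D ≈ 66.80°
|H| = 1857.7 / 6092.6 ≈ 0.30491
Gain = 20 log₁₀(0.30491) ≈ -10.32 dB
∠H = 2.47° − 66.80° = -64.33°

-10.3 dB, -64.3°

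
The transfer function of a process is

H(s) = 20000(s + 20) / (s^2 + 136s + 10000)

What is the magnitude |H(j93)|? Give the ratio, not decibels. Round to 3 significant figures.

150

At s = jω = j93:
zero (s+20): 20 + j93 → |·| = √(20²+93²) = √9049 ≈ 95.126, ∠ = arctan(93/20) ≈ 77.86°
quadratic: (j93)² + 136·j93 + 10000 = 1351 + j12648 → |·| ≈ 12720, ∠ ≈ 83.90°
|H| = 20000 · 95.126 / 12720 ≈ 149.57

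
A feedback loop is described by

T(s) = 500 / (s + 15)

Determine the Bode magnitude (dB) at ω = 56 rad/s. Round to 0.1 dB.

18.7 dB

Substitute s = j56:
Numerator: 500 = 500 + j0
Denominator: (j56) + 15 = 15 + j56
|N| = √(500² + 0²) ≈ 500, ∠N ≈ 0.00°
|D| = √(15² + 56²) ≈ 57.974, ∠D ≈ 75.00°
|T| = 500 / 57.974 ≈ 8.6246
Gain = 20 log₁₀(8.6246) ≈ 18.71 dB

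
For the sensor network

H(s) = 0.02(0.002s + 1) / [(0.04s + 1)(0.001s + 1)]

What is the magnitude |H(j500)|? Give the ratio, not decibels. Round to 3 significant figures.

At ω = 500 rad/s:
zero (1 + j500·0.002) = 1 + j1 → |·| ≈ 1.4142, ∠ ≈ 45.00°
pole (1 + j500·0.04) = 1 + j20 → |·| ≈ 20.025, ∠ ≈ 87.14°
pole (1 + j500·0.001) = 1 + j0.5 → |·| ≈ 1.118, ∠ ≈ 26.57°
|H| = 0.02 · 1.4142 / (20.025 · 1.118) ≈ 0.0012634

0.00126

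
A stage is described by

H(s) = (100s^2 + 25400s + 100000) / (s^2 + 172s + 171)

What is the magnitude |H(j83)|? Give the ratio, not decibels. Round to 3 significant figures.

Substitute s = j83:
Numerator: 100(j83)^2 + 25400(j83) + 100000 = -588900 + j2108200
Denominator: (j83)^2 + 172(j83) + 171 = -6718 + j14276
|N| = √(588900² + 2108200²) ≈ 2.1889e+06, ∠N ≈ 105.61°
|D| = √(6718² + 14276²) ≈ 15778, ∠D ≈ 115.20°
|H| = 2.1889e+06 / 15778 ≈ 138.73

139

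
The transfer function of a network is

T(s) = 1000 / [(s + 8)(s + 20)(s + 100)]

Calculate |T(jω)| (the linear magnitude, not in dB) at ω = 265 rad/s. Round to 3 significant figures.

At s = jω = j265:
pole (s+8): 8 + j265 → |·| = √(8²+265²) = √70289 ≈ 265.12, ∠ = arctan(265/8) ≈ 88.27°
pole (s+20): 20 + j265 → |·| = √(20²+265²) = √70625 ≈ 265.75, ∠ = arctan(265/20) ≈ 85.68°
pole (s+100): 100 + j265 → |·| = √(100²+265²) = √80225 ≈ 283.24, ∠ = arctan(265/100) ≈ 69.33°
|T| = 1000 / 1.9956e+07 ≈ 5.011e-05

5.01e-05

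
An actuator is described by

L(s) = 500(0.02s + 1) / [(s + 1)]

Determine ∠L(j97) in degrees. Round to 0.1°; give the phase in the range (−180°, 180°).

At ω = 97 rad/s:
zero (1 + j97·0.02) = 1 + j1.94 → |·| ≈ 2.1826, ∠ ≈ 62.73°
pole (1 + j97·1) = 1 + j97 → |·| ≈ 97.005, ∠ ≈ 89.41°
∠L = (62.73°) − (89.41°) = -26.68°

-26.7°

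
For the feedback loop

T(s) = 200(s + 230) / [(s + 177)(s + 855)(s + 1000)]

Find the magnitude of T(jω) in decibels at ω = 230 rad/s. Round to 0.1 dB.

-72.2 dB

At s = jω = j230:
zero (s+230): 230 + j230 → |·| = √(230²+230²) = √105800 ≈ 325.27, ∠ = arctan(230/230) ≈ 45.00°
pole (s+177): 177 + j230 → |·| = √(177²+230²) = √84229 ≈ 290.22, ∠ = arctan(230/177) ≈ 52.42°
pole (s+855): 855 + j230 → |·| = √(855²+230²) = √783925 ≈ 885.4, ∠ = arctan(230/855) ≈ 15.06°
pole (s+1000): 1000 + j230 → |·| = √(1000²+230²) = √1052900 ≈ 1026.1, ∠ = arctan(230/1000) ≈ 12.95°
|T| = 200 · 325.27 / 2.6367e+08 ≈ 0.00024673
Gain = 20 log₁₀(0.00024673) ≈ -72.16 dB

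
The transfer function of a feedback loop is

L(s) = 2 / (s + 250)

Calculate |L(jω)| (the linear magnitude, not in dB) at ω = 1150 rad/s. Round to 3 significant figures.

Substitute s = j1150:
Numerator: 2 = 2 + j0
Denominator: (j1150) + 250 = 250 + j1150
|N| = √(2² + 0²) ≈ 2, ∠N ≈ 0.00°
|D| = √(250² + 1150²) ≈ 1176.9, ∠D ≈ 77.74°
|L| = 2 / 1176.9 ≈ 0.0016994

0.00170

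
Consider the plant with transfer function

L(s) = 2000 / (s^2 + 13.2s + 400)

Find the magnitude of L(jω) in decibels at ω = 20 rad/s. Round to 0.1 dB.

17.6 dB

At s = jω = j20:
quadratic: (j20)² + 13.2·j20 + 400 = 0 + j264 → |·| ≈ 264, ∠ ≈ 90.00°
|L| = 2000 / 264 ≈ 7.5758
Gain = 20 log₁₀(7.5758) ≈ 17.59 dB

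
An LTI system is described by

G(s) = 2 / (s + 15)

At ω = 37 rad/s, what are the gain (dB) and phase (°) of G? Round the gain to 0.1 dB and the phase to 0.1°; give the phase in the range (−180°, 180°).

Substitute s = j37:
Numerator: 2 = 2 + j0
Denominator: (j37) + 15 = 15 + j37
|N| = √(2² + 0²) ≈ 2, ∠N ≈ 0.00°
|D| = √(15² + 37²) ≈ 39.925, ∠D ≈ 67.93°
|G| = 2 / 39.925 ≈ 0.050094
Gain = 20 log₁₀(0.050094) ≈ -26.00 dB
∠G = 0.00° − 67.93° = -67.93°

-26.0 dB, -67.9°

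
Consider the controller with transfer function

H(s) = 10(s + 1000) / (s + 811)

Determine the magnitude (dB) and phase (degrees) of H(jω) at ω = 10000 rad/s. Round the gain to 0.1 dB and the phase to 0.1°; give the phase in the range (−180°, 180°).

20.0 dB, -1.1°

At s = jω = j10000:
zero (s+1000): 1000 + j10000 → |·| = √(1000²+10000²) = √101000000 ≈ 10050, ∠ = arctan(10000/1000) ≈ 84.29°
pole (s+811): 811 + j10000 → |·| = √(811²+10000²) = √100657721 ≈ 10033, ∠ = arctan(10000/811) ≈ 85.36°
|H| = 10 · 10050 / 10033 ≈ 10.017
Gain = 20 log₁₀(10.017) ≈ 20.01 dB
∠H = 84.29° − 85.36° = -1.07°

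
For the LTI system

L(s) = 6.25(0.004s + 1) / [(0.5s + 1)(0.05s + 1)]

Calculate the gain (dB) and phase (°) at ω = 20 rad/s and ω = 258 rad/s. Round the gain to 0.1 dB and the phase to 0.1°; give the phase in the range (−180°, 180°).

ω = 20: -7.1 dB, -124.7°; ω = 258: -45.4 dB, -129.2°

At ω = 20 rad/s:
zero (1 + j20·0.004) = 1 + j0.08 → |·| ≈ 1.0032, ∠ ≈ 4.57°
pole (1 + j20·0.5) = 1 + j10 → |·| ≈ 10.05, ∠ ≈ 84.29°
pole (1 + j20·0.05) = 1 + j1 → |·| ≈ 1.4142, ∠ ≈ 45.00°
|L| = 6.25 · 1.0032 / (10.05 · 1.4142) ≈ 0.44115
Gain = 20 log₁₀(0.44115) ≈ -7.11 dB
∠L = (4.57°) − (84.29° + 45.00°) = -124.72°

At ω = 258 rad/s:
zero (1 + j258·0.004) = 1 + j1.032 → |·| ≈ 1.437, ∠ ≈ 45.90°
pole (1 + j258·0.5) = 1 + j129 → |·| ≈ 129, ∠ ≈ 89.56°
pole (1 + j258·0.05) = 1 + j12.9 → |·| ≈ 12.939, ∠ ≈ 85.57°
|L| = 6.25 · 1.437 / (129 · 12.939) ≈ 0.0053808
Gain = 20 log₁₀(0.0053808) ≈ -45.38 dB
∠L = (45.90°) − (89.56° + 85.57°) = -129.23°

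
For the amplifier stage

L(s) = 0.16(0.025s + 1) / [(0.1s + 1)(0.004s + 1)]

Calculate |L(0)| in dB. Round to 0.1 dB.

L(0) = 0.16 · 1 / 1 = 0.16
20 log₁₀(0.16) ≈ -15.92 dB

-15.9 dB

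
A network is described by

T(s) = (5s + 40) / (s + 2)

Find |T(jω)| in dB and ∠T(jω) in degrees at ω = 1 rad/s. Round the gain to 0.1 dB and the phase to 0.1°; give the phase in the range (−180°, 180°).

25.1 dB, -19.4°

Substitute s = j1:
Numerator: 5(j1) + 40 = 40 + j5
Denominator: (j1) + 2 = 2 + j1
|N| = √(40² + 5²) ≈ 40.311, ∠N ≈ 7.13°
|D| = √(2² + 1²) ≈ 2.2361, ∠D ≈ 26.57°
|T| = 40.311 / 2.2361 ≈ 18.027
Gain = 20 log₁₀(18.027) ≈ 25.12 dB
∠T = 7.13° − 26.57° = -19.44°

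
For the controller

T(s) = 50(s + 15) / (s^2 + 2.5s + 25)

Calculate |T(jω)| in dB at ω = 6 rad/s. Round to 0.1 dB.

32.8 dB

At s = jω = j6:
zero (s+15): 15 + j6 → |·| = √(15²+6²) = √261 ≈ 16.155, ∠ = arctan(6/15) ≈ 21.80°
quadratic: (j6)² + 2.5·j6 + 25 = -11 + j15 → |·| ≈ 18.601, ∠ ≈ 126.25°
|T| = 50 · 16.155 / 18.601 ≈ 43.425
Gain = 20 log₁₀(43.425) ≈ 32.75 dB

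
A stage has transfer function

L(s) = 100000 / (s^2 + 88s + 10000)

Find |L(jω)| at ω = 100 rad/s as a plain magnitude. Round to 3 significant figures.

11.4

At s = jω = j100:
quadratic: (j100)² + 88·j100 + 10000 = 0 + j8800 → |·| ≈ 8800, ∠ ≈ 90.00°
|L| = 100000 / 8800 ≈ 11.364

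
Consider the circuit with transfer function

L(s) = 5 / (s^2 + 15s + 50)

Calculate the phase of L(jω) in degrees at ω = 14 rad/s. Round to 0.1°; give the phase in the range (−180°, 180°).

-124.8°

Substitute s = j14:
Numerator: 5 = 5 + j0
Denominator: (j14)^2 + 15(j14) + 50 = -146 + j210
|N| = √(5² + 0²) ≈ 5, ∠N ≈ 0.00°
|D| = √(146² + 210²) ≈ 255.77, ∠D ≈ 124.81°
∠L = 0.00° − 124.81° = -124.81°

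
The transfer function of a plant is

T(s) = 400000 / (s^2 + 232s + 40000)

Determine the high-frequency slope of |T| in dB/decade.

Each pole contributes −20 dB/decade at high frequency; each zero contributes +20 dB/decade.
Net: 0 zero(s) − 2 pole(s) → -40 dB/decade.

-40 dB/decade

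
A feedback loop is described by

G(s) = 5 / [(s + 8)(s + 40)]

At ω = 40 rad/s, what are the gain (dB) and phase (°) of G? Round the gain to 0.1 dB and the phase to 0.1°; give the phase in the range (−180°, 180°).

At s = jω = j40:
pole (s+8): 8 + j40 → |·| = √(8²+40²) = √1664 ≈ 40.792, ∠ = arctan(40/8) ≈ 78.69°
pole (s+40): 40 + j40 → |·| = √(40²+40²) = √3200 ≈ 56.569, ∠ = arctan(40/40) ≈ 45.00°
|G| = 5 / 2307.6 ≈ 0.0021668
Gain = 20 log₁₀(0.0021668) ≈ -53.28 dB
∠G = 0.00° − 123.69° = -123.69°

-53.3 dB, -123.7°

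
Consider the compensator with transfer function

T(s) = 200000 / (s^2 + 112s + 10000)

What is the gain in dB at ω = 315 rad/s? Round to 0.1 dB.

At s = jω = j315:
quadratic: (j315)² + 112·j315 + 10000 = -89225 + j35280 → |·| ≈ 95947, ∠ ≈ 158.43°
|T| = 200000 / 95947 ≈ 2.0845
Gain = 20 log₁₀(2.0845) ≈ 6.38 dB

6.4 dB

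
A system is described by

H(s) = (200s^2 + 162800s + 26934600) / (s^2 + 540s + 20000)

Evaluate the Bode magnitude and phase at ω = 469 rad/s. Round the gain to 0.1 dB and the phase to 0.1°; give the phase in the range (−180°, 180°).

47.7 dB, -25.7°

Substitute s = j469:
Numerator: 200(j469)^2 + 162800(j469) + 26934600 = -17057600 + j76353200
Denominator: (j469)^2 + 540(j469) + 20000 = -199961 + j253260
|N| = √(17057600² + 76353200²) ≈ 7.8235e+07, ∠N ≈ 102.59°
|D| = √(199961² + 253260²) ≈ 3.2268e+05, ∠D ≈ 128.29°
|H| = 7.8235e+07 / 3.2268e+05 ≈ 242.45
Gain = 20 log₁₀(242.45) ≈ 47.69 dB
∠H = 102.59° − 128.29° = -25.70°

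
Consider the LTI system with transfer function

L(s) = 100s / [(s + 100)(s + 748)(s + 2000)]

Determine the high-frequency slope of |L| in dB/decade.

Each pole contributes −20 dB/decade at high frequency; each zero contributes +20 dB/decade.
Net: 1 zero(s) − 3 pole(s) → -40 dB/decade.

-40 dB/decade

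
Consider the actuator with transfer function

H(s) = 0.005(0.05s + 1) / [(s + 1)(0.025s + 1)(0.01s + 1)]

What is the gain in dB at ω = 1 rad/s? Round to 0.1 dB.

At ω = 1 rad/s:
zero (1 + j1·0.05) = 1 + j0.05 → |·| ≈ 1.0012, ∠ ≈ 2.86°
pole (1 + j1·1) = 1 + j1 → |·| ≈ 1.4142, ∠ ≈ 45.00°
pole (1 + j1·0.025) = 1 + j0.025 → |·| ≈ 1.0003, ∠ ≈ 1.43°
pole (1 + j1·0.01) = 1 + j0.01 → |·| ≈ 1, ∠ ≈ 0.57°
|H| = 0.005 · 1.0012 / (1.4142 · 1.0003 · 1) ≈ 0.0035387
Gain = 20 log₁₀(0.0035387) ≈ -49.02 dB

-49.0 dB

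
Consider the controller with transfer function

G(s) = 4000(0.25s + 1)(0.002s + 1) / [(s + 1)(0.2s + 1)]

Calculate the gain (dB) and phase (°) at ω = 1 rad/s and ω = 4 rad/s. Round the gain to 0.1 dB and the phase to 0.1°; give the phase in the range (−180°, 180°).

At ω = 1 rad/s:
zero (1 + j1·0.25) = 1 + j0.25 → |·| ≈ 1.0308, ∠ ≈ 14.04°
zero (1 + j1·0.002) = 1 + j0.002 → |·| ≈ 1, ∠ ≈ 0.11°
pole (1 + j1·1) = 1 + j1 → |·| ≈ 1.4142, ∠ ≈ 45.00°
pole (1 + j1·0.2) = 1 + j0.2 → |·| ≈ 1.0198, ∠ ≈ 11.31°
|G| = 4000 · 1.0308 · 1 / (1.4142 · 1.0198) ≈ 2859
Gain = 20 log₁₀(2859) ≈ 69.12 dB
∠G = (14.04° + 0.11°) − (45.00° + 11.31°) = -42.16°

At ω = 4 rad/s:
zero (1 + j4·0.25) = 1 + j1 → |·| ≈ 1.4142, ∠ ≈ 45.00°
zero (1 + j4·0.002) = 1 + j0.008 → |·| ≈ 1, ∠ ≈ 0.46°
pole (1 + j4·1) = 1 + j4 → |·| ≈ 4.1231, ∠ ≈ 75.96°
pole (1 + j4·0.2) = 1 + j0.8 → |·| ≈ 1.2806, ∠ ≈ 38.66°
|G| = 4000 · 1.4142 · 1 / (4.1231 · 1.2806) ≈ 1071.4
Gain = 20 log₁₀(1071.4) ≈ 60.60 dB
∠G = (45.00° + 0.46°) − (75.96° + 38.66°) = -69.16°

ω = 1: 69.1 dB, -42.2°; ω = 4: 60.6 dB, -69.2°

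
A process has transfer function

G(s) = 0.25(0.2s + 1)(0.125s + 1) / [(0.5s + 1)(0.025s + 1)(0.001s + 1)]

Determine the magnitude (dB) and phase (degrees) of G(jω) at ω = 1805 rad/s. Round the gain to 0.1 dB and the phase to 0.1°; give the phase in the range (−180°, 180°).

-12.3 dB, -60.1°

At ω = 1805 rad/s:
zero (1 + j1805·0.2) = 1 + j361 → |·| ≈ 361, ∠ ≈ 89.84°
zero (1 + j1805·0.125) = 1 + j225.625 → |·| ≈ 225.63, ∠ ≈ 89.75°
pole (1 + j1805·0.5) = 1 + j902.5 → |·| ≈ 902.5, ∠ ≈ 89.94°
pole (1 + j1805·0.025) = 1 + j45.125 → |·| ≈ 45.136, ∠ ≈ 88.73°
pole (1 + j1805·0.001) = 1 + j1.805 → |·| ≈ 2.0635, ∠ ≈ 61.01°
|G| = 0.25 · 361 · 225.63 / (902.5 · 45.136 · 2.0635) ≈ 0.24225
Gain = 20 log₁₀(0.24225) ≈ -12.31 dB
∠G = (89.84° + 89.75°) − (89.94° + 88.73° + 61.01°) = -60.09°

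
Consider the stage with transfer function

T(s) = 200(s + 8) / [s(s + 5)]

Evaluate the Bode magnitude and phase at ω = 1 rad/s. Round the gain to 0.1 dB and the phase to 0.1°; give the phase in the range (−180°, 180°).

50.0 dB, -94.2°

At s = jω = j1:
zero (s+8): 8 + j1 → |·| = √(8²+1²) = √65 ≈ 8.0623, ∠ = arctan(1/8) ≈ 7.13°
pole (s+5): 5 + j1 → |·| = √(5²+1²) = √26 ≈ 5.099, ∠ = arctan(1/5) ≈ 11.31°
pole at origin: |s| = 1, ∠ = 90.00° (in denominator)
|T| = 200 · 8.0623 / 5.099 ≈ 316.23
Gain = 20 log₁₀(316.23) ≈ 50.00 dB
∠T = 7.13° − 101.31° = -94.18°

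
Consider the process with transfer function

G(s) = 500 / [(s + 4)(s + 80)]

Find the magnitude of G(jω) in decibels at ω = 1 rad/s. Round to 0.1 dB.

At s = jω = j1:
pole (s+4): 4 + j1 → |·| = √(4²+1²) = √17 ≈ 4.1231, ∠ = arctan(1/4) ≈ 14.04°
pole (s+80): 80 + j1 → |·| = √(80²+1²) = √6401 ≈ 80.006, ∠ = arctan(1/80) ≈ 0.72°
|G| = 500 / 329.87 ≈ 1.5157
Gain = 20 log₁₀(1.5157) ≈ 3.61 dB

3.6 dB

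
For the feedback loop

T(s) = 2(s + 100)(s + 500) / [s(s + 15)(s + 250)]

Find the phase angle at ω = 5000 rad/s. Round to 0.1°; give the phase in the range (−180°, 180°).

-93.8°

At s = jω = j5000:
zero (s+100): 100 + j5000 → |·| = √(100²+5000²) = √25010000 ≈ 5001, ∠ = arctan(5000/100) ≈ 88.85°
zero (s+500): 500 + j5000 → |·| = √(500²+5000²) = √25250000 ≈ 5024.9, ∠ = arctan(5000/500) ≈ 84.29°
pole (s+15): 15 + j5000 → |·| = √(15²+5000²) = √25000225 ≈ 5000, ∠ = arctan(5000/15) ≈ 89.83°
pole (s+250): 250 + j5000 → |·| = √(250²+5000²) = √25062500 ≈ 5006.2, ∠ = arctan(5000/250) ≈ 87.14°
pole at origin: |s| = 5000, ∠ = 90.00° (in denominator)
∠T = 173.14° − 266.97° = -93.83°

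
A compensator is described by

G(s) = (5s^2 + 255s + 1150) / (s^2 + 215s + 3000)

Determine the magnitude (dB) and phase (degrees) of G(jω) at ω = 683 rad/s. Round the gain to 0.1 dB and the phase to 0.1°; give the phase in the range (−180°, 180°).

Substitute s = j683:
Numerator: 5(j683)^2 + 255(j683) + 1150 = -2331295 + j174165
Denominator: (j683)^2 + 215(j683) + 3000 = -463489 + j146845
|N| = √(2331295² + 174165²) ≈ 2.3378e+06, ∠N ≈ 175.73°
|D| = √(463489² + 146845²) ≈ 4.8619e+05, ∠D ≈ 162.42°
|G| = 2.3378e+06 / 4.8619e+05 ≈ 4.8084
Gain = 20 log₁₀(4.8084) ≈ 13.64 dB
∠G = 175.73° − 162.42° = 13.31°

13.6 dB, 13.3°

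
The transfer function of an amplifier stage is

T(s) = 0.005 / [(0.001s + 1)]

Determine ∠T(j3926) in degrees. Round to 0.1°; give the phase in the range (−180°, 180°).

-75.7°

At ω = 3926 rad/s:
pole (1 + j3926·0.001) = 1 + j3.926 → |·| ≈ 4.0514, ∠ ≈ 75.71°
∠T = (0°) − (75.71°) = -75.71°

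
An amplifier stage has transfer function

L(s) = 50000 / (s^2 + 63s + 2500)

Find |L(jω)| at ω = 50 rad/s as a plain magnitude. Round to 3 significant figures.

At s = jω = j50:
quadratic: (j50)² + 63·j50 + 2500 = 0 + j3150 → |·| ≈ 3150, ∠ ≈ 90.00°
|L| = 50000 / 3150 ≈ 15.873

15.9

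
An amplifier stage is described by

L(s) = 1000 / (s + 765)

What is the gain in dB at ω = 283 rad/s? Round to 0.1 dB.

At s = jω = j283:
pole (s+765): 765 + j283 → |·| = √(765²+283²) = √665314 ≈ 815.67, ∠ = arctan(283/765) ≈ 20.30°
|L| = 1000 / 815.67 ≈ 1.226
Gain = 20 log₁₀(1.226) ≈ 1.77 dB

1.8 dB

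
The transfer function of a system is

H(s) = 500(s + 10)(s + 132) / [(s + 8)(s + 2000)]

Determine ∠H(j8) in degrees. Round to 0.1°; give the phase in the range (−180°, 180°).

At s = jω = j8:
zero (s+10): 10 + j8 → |·| = √(10²+8²) = √164 ≈ 12.806, ∠ = arctan(8/10) ≈ 38.66°
zero (s+132): 132 + j8 → |·| = √(132²+8²) = √17488 ≈ 132.24, ∠ = arctan(8/132) ≈ 3.47°
pole (s+8): 8 + j8 → |·| = √(8²+8²) = √128 ≈ 11.314, ∠ = arctan(8/8) ≈ 45.00°
pole (s+2000): 2000 + j8 → |·| = √(2000²+8²) = √4000064 ≈ 2000, ∠ = arctan(8/2000) ≈ 0.23°
∠H = 42.13° − 45.23° = -3.10°

-3.1°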